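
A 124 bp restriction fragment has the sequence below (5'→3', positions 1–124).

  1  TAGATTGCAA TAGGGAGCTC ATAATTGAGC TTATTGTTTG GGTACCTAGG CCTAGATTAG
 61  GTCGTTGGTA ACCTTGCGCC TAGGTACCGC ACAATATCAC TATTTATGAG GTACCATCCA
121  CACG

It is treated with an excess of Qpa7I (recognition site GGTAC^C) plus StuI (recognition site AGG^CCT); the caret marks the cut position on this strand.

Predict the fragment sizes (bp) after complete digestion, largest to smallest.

45, 37, 27, 10, 5 bp

Qpa7I sites (GGTACC) start at positions 41, 83, 110.
Qpa7I cuts after base 5 of each site (before the last base), so after positions 45, 87, 114.
The StuI site (AGGCCT) starts at position 48.
StuI cuts after base 3 of each site, so after position 50.
Combined cut positions: 45, 50, 87, 114.
Linear molecule, 4 cuts → 5 fragments:
  1–45 → 45 bp
  46–50 → 5 bp
  51–87 → 37 bp
  88–114 → 27 bp
  115–124 → 10 bp
Sorted largest to smallest: 45, 37, 27, 10, 5 bp.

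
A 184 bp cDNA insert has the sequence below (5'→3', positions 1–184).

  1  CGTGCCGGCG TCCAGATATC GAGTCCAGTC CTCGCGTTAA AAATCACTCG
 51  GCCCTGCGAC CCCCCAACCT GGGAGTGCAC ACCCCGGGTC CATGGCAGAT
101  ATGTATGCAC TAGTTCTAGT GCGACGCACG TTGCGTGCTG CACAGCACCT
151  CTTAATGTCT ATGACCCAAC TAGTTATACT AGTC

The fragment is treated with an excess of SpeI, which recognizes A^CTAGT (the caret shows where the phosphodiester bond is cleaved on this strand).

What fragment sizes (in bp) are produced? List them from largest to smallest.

109, 60, 9, 6 bp

SpeI sites (ACTAGT) start at positions 109, 169, 178.
SpeI cuts after the first base of each site, so after positions 109, 169, 178.
Linear molecule, 3 cuts → 4 fragments:
  1–109 → 109 bp
  110–169 → 60 bp
  170–178 → 9 bp
  179–184 → 6 bp
Sorted largest to smallest: 109, 60, 9, 6 bp.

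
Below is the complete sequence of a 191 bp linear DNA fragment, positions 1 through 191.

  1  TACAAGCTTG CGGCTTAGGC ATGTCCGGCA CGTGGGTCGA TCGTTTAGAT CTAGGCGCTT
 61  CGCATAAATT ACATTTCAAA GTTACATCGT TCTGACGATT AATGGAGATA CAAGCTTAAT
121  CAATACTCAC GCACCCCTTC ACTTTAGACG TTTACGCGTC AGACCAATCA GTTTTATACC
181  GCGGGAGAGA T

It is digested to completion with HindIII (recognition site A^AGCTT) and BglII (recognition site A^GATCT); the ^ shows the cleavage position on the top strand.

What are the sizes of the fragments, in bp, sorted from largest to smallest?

79, 65, 43, 4 bp

HindIII sites (AAGCTT) start at positions 4, 112.
HindIII cuts after the first base of each site, so after positions 4, 112.
The BglII site (AGATCT) starts at position 47.
BglII cuts after the first base of each site, so after position 47.
Combined cut positions: 4, 47, 112.
Linear molecule, 3 cuts → 4 fragments:
  1–4 → 4 bp
  5–47 → 43 bp
  48–112 → 65 bp
  113–191 → 79 bp
Sorted largest to smallest: 79, 65, 43, 4 bp.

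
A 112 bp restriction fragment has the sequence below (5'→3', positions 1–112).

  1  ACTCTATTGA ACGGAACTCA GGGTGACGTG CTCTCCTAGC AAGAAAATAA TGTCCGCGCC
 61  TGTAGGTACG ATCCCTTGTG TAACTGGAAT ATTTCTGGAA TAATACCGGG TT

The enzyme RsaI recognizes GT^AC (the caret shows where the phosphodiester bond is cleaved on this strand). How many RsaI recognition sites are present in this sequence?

GTAC occurs starting at position 66.
RsaI cuts at 1 site.

1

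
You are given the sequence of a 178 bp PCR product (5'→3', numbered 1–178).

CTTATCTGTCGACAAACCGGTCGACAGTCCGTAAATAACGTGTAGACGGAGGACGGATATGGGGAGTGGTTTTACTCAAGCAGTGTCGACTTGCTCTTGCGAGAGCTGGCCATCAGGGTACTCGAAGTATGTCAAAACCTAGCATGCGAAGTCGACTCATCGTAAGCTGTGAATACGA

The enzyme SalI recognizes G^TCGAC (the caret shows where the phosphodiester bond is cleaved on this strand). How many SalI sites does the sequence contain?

GTCGAC occurs starting at positions 8, 20, 85, 151.
SalI cuts at 4 sites.

4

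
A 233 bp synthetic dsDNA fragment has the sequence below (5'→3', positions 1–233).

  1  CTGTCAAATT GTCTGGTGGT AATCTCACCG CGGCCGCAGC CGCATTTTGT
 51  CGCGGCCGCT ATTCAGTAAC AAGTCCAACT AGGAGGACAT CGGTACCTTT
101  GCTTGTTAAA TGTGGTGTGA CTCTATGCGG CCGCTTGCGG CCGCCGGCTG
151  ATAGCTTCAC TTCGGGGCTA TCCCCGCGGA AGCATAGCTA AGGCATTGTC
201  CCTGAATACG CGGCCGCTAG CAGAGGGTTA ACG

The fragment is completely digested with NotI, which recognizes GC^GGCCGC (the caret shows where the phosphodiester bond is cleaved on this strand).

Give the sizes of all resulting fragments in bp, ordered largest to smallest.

75, 73, 31, 22, 22, 10 bp

NotI sites (GCGGCCGC) start at positions 30, 52, 127, 137, 210.
NotI cuts after base 2 of each site, so after positions 31, 53, 128, 138, 211.
Linear molecule, 5 cuts → 6 fragments:
  1–31 → 31 bp
  32–53 → 22 bp
  54–128 → 75 bp
  129–138 → 10 bp
  139–211 → 73 bp
  212–233 → 22 bp
Sorted largest to smallest: 75, 73, 31, 22, 22, 10 bp.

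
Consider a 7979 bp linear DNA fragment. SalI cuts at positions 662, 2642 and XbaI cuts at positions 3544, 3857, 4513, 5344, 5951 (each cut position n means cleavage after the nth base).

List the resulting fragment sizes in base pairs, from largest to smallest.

Combined cut positions (sorted): 662, 2642, 3544, 3857, 4513, 5344, 5951.
Linear molecule, 7 cuts → 8 fragments:
  662 − 0 = 662 bp
  2642 − 662 = 1980 bp
  3544 − 2642 = 902 bp
  3857 − 3544 = 313 bp
  4513 − 3857 = 656 bp
  5344 − 4513 = 831 bp
  5951 − 5344 = 607 bp
  7979 − 5951 = 2028 bp
Sorted largest to smallest: 2028, 1980, 902, 831, 662, 656, 607, 313 bp.

2028, 1980, 902, 831, 662, 656, 607, 313 bp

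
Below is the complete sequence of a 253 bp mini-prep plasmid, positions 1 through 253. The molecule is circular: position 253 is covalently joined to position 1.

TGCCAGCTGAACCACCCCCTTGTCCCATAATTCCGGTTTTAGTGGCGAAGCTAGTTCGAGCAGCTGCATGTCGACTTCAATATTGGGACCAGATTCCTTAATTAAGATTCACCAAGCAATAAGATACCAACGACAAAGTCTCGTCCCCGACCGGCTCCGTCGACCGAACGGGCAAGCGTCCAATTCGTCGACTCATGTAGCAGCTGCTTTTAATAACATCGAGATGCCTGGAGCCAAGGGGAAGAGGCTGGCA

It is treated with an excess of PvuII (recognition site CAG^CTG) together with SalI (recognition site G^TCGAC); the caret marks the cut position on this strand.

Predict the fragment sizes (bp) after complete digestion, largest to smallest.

PvuII sites (CAGCTG) start at positions 4, 61, 201.
PvuII cuts after base 3 of each site, so after positions 6, 63, 203.
SalI sites (GTCGAC) start at positions 70, 159, 187.
SalI cuts after the first base of each site, so after positions 70, 159, 187.
Combined cut positions: 6, 63, 70, 159, 187, 203.
Circular molecule, 6 cuts → 6 fragments:
  7–63 → 57 bp
  64–70 → 7 bp
  71–159 → 89 bp
  160–187 → 28 bp
  188–203 → 16 bp
  204–253 then 1–6 → 50 + 6 = 56 bp
Sorted largest to smallest: 89, 57, 56, 28, 16, 7 bp.

89, 57, 56, 28, 16, 7 bp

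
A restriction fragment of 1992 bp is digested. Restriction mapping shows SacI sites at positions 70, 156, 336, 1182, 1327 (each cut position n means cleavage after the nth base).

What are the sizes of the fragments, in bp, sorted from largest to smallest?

Linear molecule, 5 cuts → 6 fragments:
  70 − 0 = 70 bp
  156 − 70 = 86 bp
  336 − 156 = 180 bp
  1182 − 336 = 846 bp
  1327 − 1182 = 145 bp
  1992 − 1327 = 665 bp
Sorted largest to smallest: 846, 665, 180, 145, 86, 70 bp.

846, 665, 180, 145, 86, 70 bp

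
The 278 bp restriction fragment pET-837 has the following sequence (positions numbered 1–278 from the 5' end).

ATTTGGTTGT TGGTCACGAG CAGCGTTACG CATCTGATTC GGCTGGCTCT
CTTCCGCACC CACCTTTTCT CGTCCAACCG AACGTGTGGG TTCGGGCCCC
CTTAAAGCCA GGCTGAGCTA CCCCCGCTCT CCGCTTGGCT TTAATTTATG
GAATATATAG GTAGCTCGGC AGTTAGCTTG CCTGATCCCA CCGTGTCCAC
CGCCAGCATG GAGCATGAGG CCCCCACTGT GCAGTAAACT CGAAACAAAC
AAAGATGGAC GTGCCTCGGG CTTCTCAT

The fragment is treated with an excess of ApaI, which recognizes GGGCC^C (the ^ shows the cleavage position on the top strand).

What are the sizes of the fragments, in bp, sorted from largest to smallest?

180, 98 bp

The ApaI site (GGGCCC) starts at position 94.
ApaI cuts after base 5 of each site (before the last base), so after position 98.
Linear molecule, 1 cut → 2 fragments:
  1–98 → 98 bp
  99–278 → 180 bp
Sorted largest to smallest: 180, 98 bp.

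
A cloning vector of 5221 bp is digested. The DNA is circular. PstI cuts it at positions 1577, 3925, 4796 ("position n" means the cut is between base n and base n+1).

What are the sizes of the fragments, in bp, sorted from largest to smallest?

Circular molecule, 3 cuts → 3 fragments:
  3925 − 1577 = 2348 bp
  4796 − 3925 = 871 bp
  wrap: 5221 − 4796 + 1577 = 2002 bp
Sorted largest to smallest: 2348, 2002, 871 bp.

2348, 2002, 871 bp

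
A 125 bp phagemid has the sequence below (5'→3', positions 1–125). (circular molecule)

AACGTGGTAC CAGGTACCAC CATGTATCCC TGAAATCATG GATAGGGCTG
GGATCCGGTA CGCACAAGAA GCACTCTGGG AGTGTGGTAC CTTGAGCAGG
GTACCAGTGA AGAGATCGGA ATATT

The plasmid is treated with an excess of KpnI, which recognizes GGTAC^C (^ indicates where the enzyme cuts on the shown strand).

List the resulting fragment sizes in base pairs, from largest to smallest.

KpnI sites (GGTACC) start at positions 6, 13, 86, 100.
KpnI cuts after base 5 of each site (before the last base), so after positions 10, 17, 90, 104.
Circular molecule, 4 cuts → 4 fragments:
  11–17 → 7 bp
  18–90 → 73 bp
  91–104 → 14 bp
  105–125 then 1–10 → 21 + 10 = 31 bp
Sorted largest to smallest: 73, 31, 14, 7 bp.

73, 31, 14, 7 bp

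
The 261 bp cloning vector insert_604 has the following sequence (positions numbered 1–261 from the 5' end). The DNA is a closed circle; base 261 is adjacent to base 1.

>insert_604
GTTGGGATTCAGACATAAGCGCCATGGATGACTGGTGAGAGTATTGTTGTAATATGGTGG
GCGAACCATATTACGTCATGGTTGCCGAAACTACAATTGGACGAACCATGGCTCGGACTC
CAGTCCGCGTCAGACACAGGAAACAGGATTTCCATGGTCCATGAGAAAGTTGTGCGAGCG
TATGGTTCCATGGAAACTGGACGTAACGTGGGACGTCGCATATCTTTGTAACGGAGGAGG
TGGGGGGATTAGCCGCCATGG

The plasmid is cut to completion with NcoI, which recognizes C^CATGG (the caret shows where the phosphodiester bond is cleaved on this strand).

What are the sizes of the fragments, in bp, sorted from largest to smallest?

84, 68, 46, 36, 27 bp

NcoI sites (CCATGG) start at positions 22, 106, 152, 188, 256.
NcoI cuts after the first base of each site, so after positions 22, 106, 152, 188, 256.
Circular molecule, 5 cuts → 5 fragments:
  23–106 → 84 bp
  107–152 → 46 bp
  153–188 → 36 bp
  189–256 → 68 bp
  257–261 then 1–22 → 5 + 22 = 27 bp
Sorted largest to smallest: 84, 68, 46, 36, 27 bp.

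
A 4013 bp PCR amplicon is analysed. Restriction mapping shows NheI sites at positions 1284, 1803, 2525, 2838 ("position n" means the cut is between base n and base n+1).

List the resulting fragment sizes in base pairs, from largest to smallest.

1284, 1175, 722, 519, 313 bp

Linear molecule, 4 cuts → 5 fragments:
  1284 − 0 = 1284 bp
  1803 − 1284 = 519 bp
  2525 − 1803 = 722 bp
  2838 − 2525 = 313 bp
  4013 − 2838 = 1175 bp
Sorted largest to smallest: 1284, 1175, 722, 519, 313 bp.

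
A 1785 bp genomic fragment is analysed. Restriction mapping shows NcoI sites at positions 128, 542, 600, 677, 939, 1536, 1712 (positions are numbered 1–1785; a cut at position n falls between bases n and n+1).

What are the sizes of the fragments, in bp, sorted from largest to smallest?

Linear molecule, 7 cuts → 8 fragments:
  128 − 0 = 128 bp
  542 − 128 = 414 bp
  600 − 542 = 58 bp
  677 − 600 = 77 bp
  939 − 677 = 262 bp
  1536 − 939 = 597 bp
  1712 − 1536 = 176 bp
  1785 − 1712 = 73 bp
Sorted largest to smallest: 597, 414, 262, 176, 128, 77, 73, 58 bp.

597, 414, 262, 176, 128, 77, 73, 58 bp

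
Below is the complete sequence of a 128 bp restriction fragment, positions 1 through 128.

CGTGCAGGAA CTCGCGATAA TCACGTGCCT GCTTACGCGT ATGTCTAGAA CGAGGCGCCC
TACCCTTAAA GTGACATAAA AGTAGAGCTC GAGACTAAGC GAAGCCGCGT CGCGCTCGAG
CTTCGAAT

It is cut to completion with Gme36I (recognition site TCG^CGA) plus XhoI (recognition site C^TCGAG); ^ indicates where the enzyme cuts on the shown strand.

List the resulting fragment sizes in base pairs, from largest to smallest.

The Gme36I site (TCGCGA) starts at position 12.
Gme36I cuts after base 3 of each site, so after position 14.
XhoI sites (CTCGAG) start at positions 88, 115.
XhoI cuts after the first base of each site, so after positions 88, 115.
Combined cut positions: 14, 88, 115.
Linear molecule, 3 cuts → 4 fragments:
  1–14 → 14 bp
  15–88 → 74 bp
  89–115 → 27 bp
  116–128 → 13 bp
Sorted largest to smallest: 74, 27, 14, 13 bp.

74, 27, 14, 13 bp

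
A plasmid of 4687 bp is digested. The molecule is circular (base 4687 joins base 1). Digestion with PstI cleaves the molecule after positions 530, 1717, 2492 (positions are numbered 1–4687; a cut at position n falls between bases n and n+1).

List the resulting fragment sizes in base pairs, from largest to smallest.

2725, 1187, 775 bp

Circular molecule, 3 cuts → 3 fragments:
  1717 − 530 = 1187 bp
  2492 − 1717 = 775 bp
  wrap: 4687 − 2492 + 530 = 2725 bp
Sorted largest to smallest: 2725, 1187, 775 bp.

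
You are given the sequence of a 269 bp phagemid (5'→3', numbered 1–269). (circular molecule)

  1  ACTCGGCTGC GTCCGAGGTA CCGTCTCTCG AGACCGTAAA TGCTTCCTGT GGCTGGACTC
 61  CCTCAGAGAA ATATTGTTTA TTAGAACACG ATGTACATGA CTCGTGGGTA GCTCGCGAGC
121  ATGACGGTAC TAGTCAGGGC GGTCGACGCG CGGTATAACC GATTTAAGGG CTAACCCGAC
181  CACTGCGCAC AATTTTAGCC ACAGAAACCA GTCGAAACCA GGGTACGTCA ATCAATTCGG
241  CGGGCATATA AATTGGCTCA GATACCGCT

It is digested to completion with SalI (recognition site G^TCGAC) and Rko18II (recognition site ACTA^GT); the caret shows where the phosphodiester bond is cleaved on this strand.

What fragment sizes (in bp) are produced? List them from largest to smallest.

259, 10 bp

The SalI site (GTCGAC) starts at position 142.
SalI cuts after the first base of each site, so after position 142.
The Rko18II site (ACTAGT) starts at position 129.
Rko18II cuts after base 4 of each site, so after position 132.
Combined cut positions: 132, 142.
Circular molecule, 2 cuts → 2 fragments:
  133–142 → 10 bp
  143–269 then 1–132 → 127 + 132 = 259 bp
Sorted largest to smallest: 259, 10 bp.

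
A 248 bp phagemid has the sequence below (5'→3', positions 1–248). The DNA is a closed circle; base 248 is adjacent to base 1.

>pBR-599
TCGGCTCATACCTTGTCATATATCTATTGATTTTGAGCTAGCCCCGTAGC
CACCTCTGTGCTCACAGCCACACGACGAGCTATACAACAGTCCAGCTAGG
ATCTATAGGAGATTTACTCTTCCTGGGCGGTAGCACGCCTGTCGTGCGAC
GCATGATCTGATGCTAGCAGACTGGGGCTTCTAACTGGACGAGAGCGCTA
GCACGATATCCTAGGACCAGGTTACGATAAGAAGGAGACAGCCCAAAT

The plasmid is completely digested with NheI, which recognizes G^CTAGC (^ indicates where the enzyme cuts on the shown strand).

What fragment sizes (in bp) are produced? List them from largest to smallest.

126, 88, 34 bp

NheI sites (GCTAGC) start at positions 37, 163, 197.
NheI cuts after the first base of each site, so after positions 37, 163, 197.
Circular molecule, 3 cuts → 3 fragments:
  38–163 → 126 bp
  164–197 → 34 bp
  198–248 then 1–37 → 51 + 37 = 88 bp
Sorted largest to smallest: 126, 88, 34 bp.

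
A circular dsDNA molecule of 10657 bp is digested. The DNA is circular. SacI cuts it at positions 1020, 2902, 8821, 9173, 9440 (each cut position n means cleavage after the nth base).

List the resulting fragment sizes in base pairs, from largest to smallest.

5919, 2237, 1882, 352, 267 bp

Circular molecule, 5 cuts → 5 fragments:
  2902 − 1020 = 1882 bp
  8821 − 2902 = 5919 bp
  9173 − 8821 = 352 bp
  9440 − 9173 = 267 bp
  wrap: 10657 − 9440 + 1020 = 2237 bp
Sorted largest to smallest: 5919, 2237, 1882, 352, 267 bp.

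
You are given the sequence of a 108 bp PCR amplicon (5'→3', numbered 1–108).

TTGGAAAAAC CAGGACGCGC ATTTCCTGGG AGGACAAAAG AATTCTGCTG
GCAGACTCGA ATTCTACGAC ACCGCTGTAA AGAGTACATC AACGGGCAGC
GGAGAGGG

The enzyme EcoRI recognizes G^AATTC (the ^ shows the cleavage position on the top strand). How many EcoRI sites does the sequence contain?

GAATTC occurs starting at positions 40, 59.
EcoRI cuts at 2 sites.

2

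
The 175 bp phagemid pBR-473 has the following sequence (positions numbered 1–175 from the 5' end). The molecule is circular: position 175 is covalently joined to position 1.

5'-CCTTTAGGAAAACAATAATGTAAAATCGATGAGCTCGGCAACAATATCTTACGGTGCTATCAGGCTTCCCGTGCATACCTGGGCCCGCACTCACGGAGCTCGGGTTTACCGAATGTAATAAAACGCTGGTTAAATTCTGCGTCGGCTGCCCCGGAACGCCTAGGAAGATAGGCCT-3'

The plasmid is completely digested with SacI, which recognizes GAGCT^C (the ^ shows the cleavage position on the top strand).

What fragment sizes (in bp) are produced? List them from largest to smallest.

SacI sites (GAGCTC) start at positions 31, 96.
SacI cuts after base 5 of each site (before the last base), so after positions 35, 100.
Circular molecule, 2 cuts → 2 fragments:
  36–100 → 65 bp
  101–175 then 1–35 → 75 + 35 = 110 bp
Sorted largest to smallest: 110, 65 bp.

110, 65 bp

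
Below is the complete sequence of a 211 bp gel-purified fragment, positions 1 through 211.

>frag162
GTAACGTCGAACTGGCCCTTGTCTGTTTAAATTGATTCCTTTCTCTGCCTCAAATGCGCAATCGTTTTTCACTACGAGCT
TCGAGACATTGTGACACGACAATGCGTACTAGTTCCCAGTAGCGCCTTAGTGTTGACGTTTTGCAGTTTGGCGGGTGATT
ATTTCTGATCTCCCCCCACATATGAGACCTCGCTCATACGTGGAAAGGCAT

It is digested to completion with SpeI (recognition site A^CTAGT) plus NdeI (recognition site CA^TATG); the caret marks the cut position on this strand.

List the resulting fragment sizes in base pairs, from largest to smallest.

108, 72, 31 bp

The SpeI site (ACTAGT) starts at position 108.
SpeI cuts after the first base of each site, so after position 108.
The NdeI site (CATATG) starts at position 179.
NdeI cuts after base 2 of each site, so after position 180.
Combined cut positions: 108, 180.
Linear molecule, 2 cuts → 3 fragments:
  1–108 → 108 bp
  109–180 → 72 bp
  181–211 → 31 bp
Sorted largest to smallest: 108, 72, 31 bp.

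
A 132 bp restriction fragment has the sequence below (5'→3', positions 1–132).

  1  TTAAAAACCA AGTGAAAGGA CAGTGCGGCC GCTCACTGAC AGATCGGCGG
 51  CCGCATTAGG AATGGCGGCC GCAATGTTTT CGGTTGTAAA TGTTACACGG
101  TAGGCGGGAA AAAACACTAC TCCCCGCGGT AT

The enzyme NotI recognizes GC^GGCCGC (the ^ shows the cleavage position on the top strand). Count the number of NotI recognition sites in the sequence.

3

GCGGCCGC occurs starting at positions 25, 47, 65.
NotI cuts at 3 sites.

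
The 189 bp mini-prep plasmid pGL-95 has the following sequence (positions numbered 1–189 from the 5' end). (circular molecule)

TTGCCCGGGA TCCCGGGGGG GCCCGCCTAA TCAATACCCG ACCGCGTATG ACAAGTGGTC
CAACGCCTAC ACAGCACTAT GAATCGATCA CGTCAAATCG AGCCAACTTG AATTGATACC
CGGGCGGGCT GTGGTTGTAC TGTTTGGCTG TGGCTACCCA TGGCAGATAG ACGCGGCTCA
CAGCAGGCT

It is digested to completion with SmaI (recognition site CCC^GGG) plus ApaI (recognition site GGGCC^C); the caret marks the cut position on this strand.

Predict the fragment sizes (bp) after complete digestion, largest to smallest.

98, 74, 9, 8 bp

SmaI sites (CCCGGG) start at positions 4, 12, 119.
SmaI cuts after base 3 of each site, so after positions 6, 14, 121.
The ApaI site (GGGCCC) starts at position 19.
ApaI cuts after base 5 of each site (before the last base), so after position 23.
Combined cut positions: 6, 14, 23, 121.
Circular molecule, 4 cuts → 4 fragments:
  7–14 → 8 bp
  15–23 → 9 bp
  24–121 → 98 bp
  122–189 then 1–6 → 68 + 6 = 74 bp
Sorted largest to smallest: 98, 74, 9, 8 bp.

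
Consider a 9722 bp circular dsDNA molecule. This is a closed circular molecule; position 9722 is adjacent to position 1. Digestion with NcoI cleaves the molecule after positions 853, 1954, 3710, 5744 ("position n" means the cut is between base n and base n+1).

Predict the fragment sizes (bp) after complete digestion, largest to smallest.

Circular molecule, 4 cuts → 4 fragments:
  1954 − 853 = 1101 bp
  3710 − 1954 = 1756 bp
  5744 − 3710 = 2034 bp
  wrap: 9722 − 5744 + 853 = 4831 bp
Sorted largest to smallest: 4831, 2034, 1756, 1101 bp.

4831, 2034, 1756, 1101 bp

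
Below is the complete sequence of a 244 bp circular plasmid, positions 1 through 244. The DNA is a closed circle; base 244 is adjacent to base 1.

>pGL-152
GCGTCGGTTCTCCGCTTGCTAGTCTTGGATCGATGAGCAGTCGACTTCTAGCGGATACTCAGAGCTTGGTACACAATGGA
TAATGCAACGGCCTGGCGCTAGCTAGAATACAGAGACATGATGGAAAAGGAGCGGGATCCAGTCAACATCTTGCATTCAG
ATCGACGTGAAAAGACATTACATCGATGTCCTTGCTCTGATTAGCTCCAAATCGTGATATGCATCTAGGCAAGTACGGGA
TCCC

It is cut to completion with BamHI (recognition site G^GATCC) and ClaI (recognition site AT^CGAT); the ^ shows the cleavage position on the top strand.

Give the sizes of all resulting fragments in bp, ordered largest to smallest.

BamHI sites (GGATCC) start at positions 135, 238.
BamHI cuts after the first base of each site, so after positions 135, 238.
ClaI sites (ATCGAT) start at positions 29, 182.
ClaI cuts after base 2 of each site, so after positions 30, 183.
Combined cut positions: 30, 135, 183, 238.
Circular molecule, 4 cuts → 4 fragments:
  31–135 → 105 bp
  136–183 → 48 bp
  184–238 → 55 bp
  239–244 then 1–30 → 6 + 30 = 36 bp
Sorted largest to smallest: 105, 55, 48, 36 bp.

105, 55, 48, 36 bp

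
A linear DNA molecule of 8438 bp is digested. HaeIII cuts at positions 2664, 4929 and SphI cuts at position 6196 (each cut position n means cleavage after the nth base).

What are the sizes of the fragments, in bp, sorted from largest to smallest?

Combined cut positions (sorted): 2664, 4929, 6196.
Linear molecule, 3 cuts → 4 fragments:
  2664 − 0 = 2664 bp
  4929 − 2664 = 2265 bp
  6196 − 4929 = 1267 bp
  8438 − 6196 = 2242 bp
Sorted largest to smallest: 2664, 2265, 2242, 1267 bp.

2664, 2265, 2242, 1267 bp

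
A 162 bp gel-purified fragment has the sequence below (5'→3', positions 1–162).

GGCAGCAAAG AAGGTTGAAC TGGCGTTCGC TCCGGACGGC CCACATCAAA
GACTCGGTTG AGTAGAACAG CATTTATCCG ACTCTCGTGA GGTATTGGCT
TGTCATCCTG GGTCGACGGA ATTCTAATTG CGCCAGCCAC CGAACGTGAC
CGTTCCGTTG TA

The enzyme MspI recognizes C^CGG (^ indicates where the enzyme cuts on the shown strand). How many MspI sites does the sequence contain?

CCGG occurs starting at position 32.
MspI cuts at 1 site.

1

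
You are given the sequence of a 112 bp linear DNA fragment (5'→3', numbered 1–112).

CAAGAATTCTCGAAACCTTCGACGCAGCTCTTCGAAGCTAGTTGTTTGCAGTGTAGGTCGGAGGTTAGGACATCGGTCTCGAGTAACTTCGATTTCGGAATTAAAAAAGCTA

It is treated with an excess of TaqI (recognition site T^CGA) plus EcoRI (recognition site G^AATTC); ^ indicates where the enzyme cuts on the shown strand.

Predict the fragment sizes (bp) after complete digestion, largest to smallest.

47, 23, 13, 10, 9, 6, 4 bp

TaqI sites (TCGA) start at positions 10, 19, 32, 79, 89.
TaqI cuts after the first base of each site, so after positions 10, 19, 32, 79, 89.
The EcoRI site (GAATTC) starts at position 4.
EcoRI cuts after the first base of each site, so after position 4.
Combined cut positions: 4, 10, 19, 32, 79, 89.
Linear molecule, 6 cuts → 7 fragments:
  1–4 → 4 bp
  5–10 → 6 bp
  11–19 → 9 bp
  20–32 → 13 bp
  33–79 → 47 bp
  80–89 → 10 bp
  90–112 → 23 bp
Sorted largest to smallest: 47, 23, 13, 10, 9, 6, 4 bp.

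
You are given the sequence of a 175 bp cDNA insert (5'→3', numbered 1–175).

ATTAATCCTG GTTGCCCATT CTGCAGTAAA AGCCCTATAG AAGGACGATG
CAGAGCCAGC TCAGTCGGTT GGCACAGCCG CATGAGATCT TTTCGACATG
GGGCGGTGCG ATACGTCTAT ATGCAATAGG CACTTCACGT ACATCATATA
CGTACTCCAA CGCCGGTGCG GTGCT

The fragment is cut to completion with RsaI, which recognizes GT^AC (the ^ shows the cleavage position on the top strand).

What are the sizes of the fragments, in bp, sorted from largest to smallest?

140, 22, 13 bp

RsaI sites (GTAC) start at positions 139, 152.
RsaI cuts after base 2 of each site, so after positions 140, 153.
Linear molecule, 2 cuts → 3 fragments:
  1–140 → 140 bp
  141–153 → 13 bp
  154–175 → 22 bp
Sorted largest to smallest: 140, 22, 13 bp.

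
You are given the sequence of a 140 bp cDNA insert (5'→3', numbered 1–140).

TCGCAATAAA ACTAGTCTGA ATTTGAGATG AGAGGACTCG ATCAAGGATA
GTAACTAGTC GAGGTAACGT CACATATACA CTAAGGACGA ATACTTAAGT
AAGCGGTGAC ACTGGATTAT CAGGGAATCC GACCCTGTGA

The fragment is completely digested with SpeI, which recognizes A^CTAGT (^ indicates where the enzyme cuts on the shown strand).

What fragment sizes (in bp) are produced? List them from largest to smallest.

SpeI sites (ACTAGT) start at positions 11, 54.
SpeI cuts after the first base of each site, so after positions 11, 54.
Linear molecule, 2 cuts → 3 fragments:
  1–11 → 11 bp
  12–54 → 43 bp
  55–140 → 86 bp
Sorted largest to smallest: 86, 43, 11 bp.

86, 43, 11 bp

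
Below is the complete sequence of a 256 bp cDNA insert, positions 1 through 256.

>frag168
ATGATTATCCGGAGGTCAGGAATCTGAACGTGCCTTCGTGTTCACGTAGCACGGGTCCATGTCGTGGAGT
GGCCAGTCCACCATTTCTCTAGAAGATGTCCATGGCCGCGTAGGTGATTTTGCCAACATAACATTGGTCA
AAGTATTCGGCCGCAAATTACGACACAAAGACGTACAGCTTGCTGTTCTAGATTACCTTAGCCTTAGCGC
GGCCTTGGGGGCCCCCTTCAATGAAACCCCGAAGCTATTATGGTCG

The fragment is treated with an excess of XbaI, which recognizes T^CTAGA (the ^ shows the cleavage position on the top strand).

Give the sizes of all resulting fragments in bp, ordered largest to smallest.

XbaI sites (TCTAGA) start at positions 88, 187.
XbaI cuts after the first base of each site, so after positions 88, 187.
Linear molecule, 2 cuts → 3 fragments:
  1–88 → 88 bp
  89–187 → 99 bp
  188–256 → 69 bp
Sorted largest to smallest: 99, 88, 69 bp.

99, 88, 69 bp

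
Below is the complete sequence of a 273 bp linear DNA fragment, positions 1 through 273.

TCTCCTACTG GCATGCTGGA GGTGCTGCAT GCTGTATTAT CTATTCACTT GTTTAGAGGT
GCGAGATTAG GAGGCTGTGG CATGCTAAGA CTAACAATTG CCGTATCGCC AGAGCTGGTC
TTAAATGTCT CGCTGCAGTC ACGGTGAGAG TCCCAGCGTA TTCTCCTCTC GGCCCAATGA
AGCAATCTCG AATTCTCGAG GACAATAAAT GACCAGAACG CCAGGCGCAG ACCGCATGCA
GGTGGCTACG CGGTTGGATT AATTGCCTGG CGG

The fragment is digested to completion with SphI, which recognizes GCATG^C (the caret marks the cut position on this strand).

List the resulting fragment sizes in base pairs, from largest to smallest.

154, 53, 35, 16, 15 bp

SphI sites (GCATGC) start at positions 11, 27, 80, 234.
SphI cuts after base 5 of each site (before the last base), so after positions 15, 31, 84, 238.
Linear molecule, 4 cuts → 5 fragments:
  1–15 → 15 bp
  16–31 → 16 bp
  32–84 → 53 bp
  85–238 → 154 bp
  239–273 → 35 bp
Sorted largest to smallest: 154, 53, 35, 16, 15 bp.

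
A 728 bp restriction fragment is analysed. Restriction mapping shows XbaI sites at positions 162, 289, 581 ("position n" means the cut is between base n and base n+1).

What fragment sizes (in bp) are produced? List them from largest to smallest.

Linear molecule, 3 cuts → 4 fragments:
  162 − 0 = 162 bp
  289 − 162 = 127 bp
  581 − 289 = 292 bp
  728 − 581 = 147 bp
Sorted largest to smallest: 292, 162, 147, 127 bp.

292, 162, 147, 127 bp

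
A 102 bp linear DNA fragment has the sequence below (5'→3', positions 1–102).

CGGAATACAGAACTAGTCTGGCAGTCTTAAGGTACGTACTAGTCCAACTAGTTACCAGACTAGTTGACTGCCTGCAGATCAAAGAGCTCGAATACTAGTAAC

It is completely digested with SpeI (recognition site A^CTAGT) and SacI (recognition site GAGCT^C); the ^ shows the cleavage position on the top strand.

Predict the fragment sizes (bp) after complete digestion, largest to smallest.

29, 26, 12, 12, 9, 8, 6 bp

SpeI sites (ACTAGT) start at positions 12, 38, 47, 59, 94.
SpeI cuts after the first base of each site, so after positions 12, 38, 47, 59, 94.
The SacI site (GAGCTC) starts at position 84.
SacI cuts after base 5 of each site (before the last base), so after position 88.
Combined cut positions: 12, 38, 47, 59, 88, 94.
Linear molecule, 6 cuts → 7 fragments:
  1–12 → 12 bp
  13–38 → 26 bp
  39–47 → 9 bp
  48–59 → 12 bp
  60–88 → 29 bp
  89–94 → 6 bp
  95–102 → 8 bp
Sorted largest to smallest: 29, 26, 12, 12, 9, 8, 6 bp.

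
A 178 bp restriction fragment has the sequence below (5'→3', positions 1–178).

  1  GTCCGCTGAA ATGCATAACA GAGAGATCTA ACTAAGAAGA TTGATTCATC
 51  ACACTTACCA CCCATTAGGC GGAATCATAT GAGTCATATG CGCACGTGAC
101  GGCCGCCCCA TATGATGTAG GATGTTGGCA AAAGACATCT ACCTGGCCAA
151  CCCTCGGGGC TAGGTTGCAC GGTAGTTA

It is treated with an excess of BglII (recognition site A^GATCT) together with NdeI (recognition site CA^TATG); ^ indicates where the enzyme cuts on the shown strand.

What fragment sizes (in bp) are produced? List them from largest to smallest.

68, 53, 24, 24, 9 bp

The BglII site (AGATCT) starts at position 24.
BglII cuts after the first base of each site, so after position 24.
NdeI sites (CATATG) start at positions 76, 85, 109.
NdeI cuts after base 2 of each site, so after positions 77, 86, 110.
Combined cut positions: 24, 77, 86, 110.
Linear molecule, 4 cuts → 5 fragments:
  1–24 → 24 bp
  25–77 → 53 bp
  78–86 → 9 bp
  87–110 → 24 bp
  111–178 → 68 bp
Sorted largest to smallest: 68, 53, 24, 24, 9 bp.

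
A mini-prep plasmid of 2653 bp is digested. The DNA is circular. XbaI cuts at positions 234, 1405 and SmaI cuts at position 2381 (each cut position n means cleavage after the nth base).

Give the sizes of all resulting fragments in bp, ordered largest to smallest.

Combined cut positions (sorted): 234, 1405, 2381.
Circular molecule, 3 cuts → 3 fragments:
  1405 − 234 = 1171 bp
  2381 − 1405 = 976 bp
  wrap: 2653 − 2381 + 234 = 506 bp
Sorted largest to smallest: 1171, 976, 506 bp.

1171, 976, 506 bp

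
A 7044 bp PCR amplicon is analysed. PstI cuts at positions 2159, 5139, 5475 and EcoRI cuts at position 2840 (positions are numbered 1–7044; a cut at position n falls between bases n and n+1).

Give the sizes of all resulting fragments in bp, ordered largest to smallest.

2299, 2159, 1569, 681, 336 bp

Combined cut positions (sorted): 2159, 2840, 5139, 5475.
Linear molecule, 4 cuts → 5 fragments:
  2159 − 0 = 2159 bp
  2840 − 2159 = 681 bp
  5139 − 2840 = 2299 bp
  5475 − 5139 = 336 bp
  7044 − 5475 = 1569 bp
Sorted largest to smallest: 2299, 2159, 1569, 681, 336 bp.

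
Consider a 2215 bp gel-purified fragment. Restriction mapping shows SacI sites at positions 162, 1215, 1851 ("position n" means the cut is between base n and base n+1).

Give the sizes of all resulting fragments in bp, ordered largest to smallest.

Linear molecule, 3 cuts → 4 fragments:
  162 − 0 = 162 bp
  1215 − 162 = 1053 bp
  1851 − 1215 = 636 bp
  2215 − 1851 = 364 bp
Sorted largest to smallest: 1053, 636, 364, 162 bp.

1053, 636, 364, 162 bp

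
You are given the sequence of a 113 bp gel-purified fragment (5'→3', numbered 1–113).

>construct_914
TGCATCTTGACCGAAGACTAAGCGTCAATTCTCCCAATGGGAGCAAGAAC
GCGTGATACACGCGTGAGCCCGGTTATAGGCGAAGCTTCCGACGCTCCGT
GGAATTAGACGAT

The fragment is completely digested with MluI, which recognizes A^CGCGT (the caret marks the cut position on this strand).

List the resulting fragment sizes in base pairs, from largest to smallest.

MluI sites (ACGCGT) start at positions 49, 60.
MluI cuts after the first base of each site, so after positions 49, 60.
Linear molecule, 2 cuts → 3 fragments:
  1–49 → 49 bp
  50–60 → 11 bp
  61–113 → 53 bp
Sorted largest to smallest: 53, 49, 11 bp.

53, 49, 11 bp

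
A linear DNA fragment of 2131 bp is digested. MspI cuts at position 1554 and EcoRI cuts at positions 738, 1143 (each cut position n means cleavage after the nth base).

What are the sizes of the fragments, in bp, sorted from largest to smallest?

Combined cut positions (sorted): 738, 1143, 1554.
Linear molecule, 3 cuts → 4 fragments:
  738 − 0 = 738 bp
  1143 − 738 = 405 bp
  1554 − 1143 = 411 bp
  2131 − 1554 = 577 bp
Sorted largest to smallest: 738, 577, 411, 405 bp.

738, 577, 411, 405 bp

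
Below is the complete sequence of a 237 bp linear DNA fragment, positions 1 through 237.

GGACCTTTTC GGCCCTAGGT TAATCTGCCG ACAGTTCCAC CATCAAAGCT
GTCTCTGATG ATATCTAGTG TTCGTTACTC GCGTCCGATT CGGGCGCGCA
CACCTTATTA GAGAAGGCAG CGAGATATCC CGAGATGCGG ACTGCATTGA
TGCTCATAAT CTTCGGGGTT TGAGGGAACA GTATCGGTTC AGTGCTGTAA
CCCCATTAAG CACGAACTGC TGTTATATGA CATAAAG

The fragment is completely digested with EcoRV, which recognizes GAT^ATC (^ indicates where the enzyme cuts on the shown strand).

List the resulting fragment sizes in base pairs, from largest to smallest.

111, 64, 62 bp

EcoRV sites (GATATC) start at positions 60, 124.
EcoRV cuts after base 3 of each site, so after positions 62, 126.
Linear molecule, 2 cuts → 3 fragments:
  1–62 → 62 bp
  63–126 → 64 bp
  127–237 → 111 bp
Sorted largest to smallest: 111, 64, 62 bp.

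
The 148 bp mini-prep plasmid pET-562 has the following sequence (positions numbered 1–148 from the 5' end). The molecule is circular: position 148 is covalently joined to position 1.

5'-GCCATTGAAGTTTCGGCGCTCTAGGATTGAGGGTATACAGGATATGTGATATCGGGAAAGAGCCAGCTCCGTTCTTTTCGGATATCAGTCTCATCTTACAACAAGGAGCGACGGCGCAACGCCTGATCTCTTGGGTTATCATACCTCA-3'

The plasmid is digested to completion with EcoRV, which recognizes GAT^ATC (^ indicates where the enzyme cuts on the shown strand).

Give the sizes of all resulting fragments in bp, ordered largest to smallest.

EcoRV sites (GATATC) start at positions 48, 81.
EcoRV cuts after base 3 of each site, so after positions 50, 83.
Circular molecule, 2 cuts → 2 fragments:
  51–83 → 33 bp
  84–148 then 1–50 → 65 + 50 = 115 bp
Sorted largest to smallest: 115, 33 bp.

115, 33 bp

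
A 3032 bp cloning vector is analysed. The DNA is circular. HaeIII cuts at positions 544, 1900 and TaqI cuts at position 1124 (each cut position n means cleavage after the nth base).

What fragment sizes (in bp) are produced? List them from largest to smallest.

Combined cut positions (sorted): 544, 1124, 1900.
Circular molecule, 3 cuts → 3 fragments:
  1124 − 544 = 580 bp
  1900 − 1124 = 776 bp
  wrap: 3032 − 1900 + 544 = 1676 bp
Sorted largest to smallest: 1676, 776, 580 bp.

1676, 776, 580 bp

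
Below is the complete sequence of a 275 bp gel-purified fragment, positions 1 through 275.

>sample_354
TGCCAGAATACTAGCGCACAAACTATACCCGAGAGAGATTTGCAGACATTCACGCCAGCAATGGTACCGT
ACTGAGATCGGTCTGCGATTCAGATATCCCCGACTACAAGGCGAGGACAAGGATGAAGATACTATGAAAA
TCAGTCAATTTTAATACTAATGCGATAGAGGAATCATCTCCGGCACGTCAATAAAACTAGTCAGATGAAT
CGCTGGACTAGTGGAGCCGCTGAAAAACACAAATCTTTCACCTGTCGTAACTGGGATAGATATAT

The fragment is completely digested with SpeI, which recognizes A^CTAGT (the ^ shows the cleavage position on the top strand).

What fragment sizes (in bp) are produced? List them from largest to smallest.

196, 58, 21 bp

SpeI sites (ACTAGT) start at positions 196, 217.
SpeI cuts after the first base of each site, so after positions 196, 217.
Linear molecule, 2 cuts → 3 fragments:
  1–196 → 196 bp
  197–217 → 21 bp
  218–275 → 58 bp
Sorted largest to smallest: 196, 58, 21 bp.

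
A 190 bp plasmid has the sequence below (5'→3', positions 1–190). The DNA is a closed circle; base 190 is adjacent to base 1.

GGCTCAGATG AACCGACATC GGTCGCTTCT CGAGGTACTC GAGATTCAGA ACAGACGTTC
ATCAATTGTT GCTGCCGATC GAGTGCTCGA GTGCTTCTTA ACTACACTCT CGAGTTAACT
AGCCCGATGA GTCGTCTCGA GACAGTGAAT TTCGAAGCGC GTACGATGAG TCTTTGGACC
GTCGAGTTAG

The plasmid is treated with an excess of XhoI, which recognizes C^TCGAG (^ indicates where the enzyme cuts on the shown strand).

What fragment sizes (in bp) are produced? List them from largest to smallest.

XhoI sites (CTCGAG) start at positions 29, 38, 86, 109, 136.
XhoI cuts after the first base of each site, so after positions 29, 38, 86, 109, 136.
Circular molecule, 5 cuts → 5 fragments:
  30–38 → 9 bp
  39–86 → 48 bp
  87–109 → 23 bp
  110–136 → 27 bp
  137–190 then 1–29 → 54 + 29 = 83 bp
Sorted largest to smallest: 83, 48, 27, 23, 9 bp.

83, 48, 27, 23, 9 bp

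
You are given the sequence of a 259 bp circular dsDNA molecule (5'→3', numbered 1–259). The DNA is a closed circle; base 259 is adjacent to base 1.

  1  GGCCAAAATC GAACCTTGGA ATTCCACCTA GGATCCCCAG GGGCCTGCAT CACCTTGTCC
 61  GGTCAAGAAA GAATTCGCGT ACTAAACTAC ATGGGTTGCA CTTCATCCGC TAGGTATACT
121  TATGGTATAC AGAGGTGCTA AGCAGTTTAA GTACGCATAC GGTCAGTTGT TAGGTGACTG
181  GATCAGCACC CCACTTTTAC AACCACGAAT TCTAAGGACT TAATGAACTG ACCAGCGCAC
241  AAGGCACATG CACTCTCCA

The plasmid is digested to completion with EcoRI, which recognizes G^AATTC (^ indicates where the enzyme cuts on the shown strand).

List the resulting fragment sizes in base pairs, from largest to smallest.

136, 71, 52 bp

EcoRI sites (GAATTC) start at positions 19, 71, 207.
EcoRI cuts after the first base of each site, so after positions 19, 71, 207.
Circular molecule, 3 cuts → 3 fragments:
  20–71 → 52 bp
  72–207 → 136 bp
  208–259 then 1–19 → 52 + 19 = 71 bp
Sorted largest to smallest: 136, 71, 52 bp.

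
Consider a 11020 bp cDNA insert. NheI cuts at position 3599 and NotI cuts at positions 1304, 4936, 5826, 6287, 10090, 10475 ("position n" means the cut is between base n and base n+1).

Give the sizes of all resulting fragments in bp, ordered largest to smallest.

3803, 2295, 1337, 1304, 890, 545, 461, 385 bp

Combined cut positions (sorted): 1304, 3599, 4936, 5826, 6287, 10090, 10475.
Linear molecule, 7 cuts → 8 fragments:
  1304 − 0 = 1304 bp
  3599 − 1304 = 2295 bp
  4936 − 3599 = 1337 bp
  5826 − 4936 = 890 bp
  6287 − 5826 = 461 bp
  10090 − 6287 = 3803 bp
  10475 − 10090 = 385 bp
  11020 − 10475 = 545 bp
Sorted largest to smallest: 3803, 2295, 1337, 1304, 890, 545, 461, 385 bp.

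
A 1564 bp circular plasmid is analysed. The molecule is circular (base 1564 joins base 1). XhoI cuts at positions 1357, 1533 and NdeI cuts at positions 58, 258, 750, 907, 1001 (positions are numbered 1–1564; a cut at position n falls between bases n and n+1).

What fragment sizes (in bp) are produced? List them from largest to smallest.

Combined cut positions (sorted): 58, 258, 750, 907, 1001, 1357, 1533.
Circular molecule, 7 cuts → 7 fragments:
  258 − 58 = 200 bp
  750 − 258 = 492 bp
  907 − 750 = 157 bp
  1001 − 907 = 94 bp
  1357 − 1001 = 356 bp
  1533 − 1357 = 176 bp
  wrap: 1564 − 1533 + 58 = 89 bp
Sorted largest to smallest: 492, 356, 200, 176, 157, 94, 89 bp.

492, 356, 200, 176, 157, 94, 89 bp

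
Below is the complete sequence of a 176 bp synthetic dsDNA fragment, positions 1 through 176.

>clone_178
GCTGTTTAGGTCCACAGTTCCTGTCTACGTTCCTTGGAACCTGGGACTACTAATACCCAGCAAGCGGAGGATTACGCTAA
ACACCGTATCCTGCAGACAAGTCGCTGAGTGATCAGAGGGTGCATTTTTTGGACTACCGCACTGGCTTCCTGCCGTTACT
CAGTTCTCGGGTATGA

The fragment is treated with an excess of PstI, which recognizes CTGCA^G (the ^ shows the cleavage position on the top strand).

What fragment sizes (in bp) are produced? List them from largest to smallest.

95, 81 bp

The PstI site (CTGCAG) starts at position 91.
PstI cuts after base 5 of each site (before the last base), so after position 95.
Linear molecule, 1 cut → 2 fragments:
  1–95 → 95 bp
  96–176 → 81 bp
Sorted largest to smallest: 95, 81 bp.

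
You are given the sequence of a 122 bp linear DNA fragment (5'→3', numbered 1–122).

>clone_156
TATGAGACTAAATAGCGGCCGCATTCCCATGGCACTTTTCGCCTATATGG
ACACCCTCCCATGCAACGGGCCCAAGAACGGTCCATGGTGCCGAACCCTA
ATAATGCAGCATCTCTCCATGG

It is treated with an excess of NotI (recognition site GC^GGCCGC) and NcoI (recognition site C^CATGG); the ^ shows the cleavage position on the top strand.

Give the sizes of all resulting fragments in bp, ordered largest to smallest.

56, 34, 16, 11, 5 bp

The NotI site (GCGGCCGC) starts at position 15.
NotI cuts after base 2 of each site, so after position 16.
NcoI sites (CCATGG) start at positions 27, 83, 117.
NcoI cuts after the first base of each site, so after positions 27, 83, 117.
Combined cut positions: 16, 27, 83, 117.
Linear molecule, 4 cuts → 5 fragments:
  1–16 → 16 bp
  17–27 → 11 bp
  28–83 → 56 bp
  84–117 → 34 bp
  118–122 → 5 bp
Sorted largest to smallest: 56, 34, 16, 11, 5 bp.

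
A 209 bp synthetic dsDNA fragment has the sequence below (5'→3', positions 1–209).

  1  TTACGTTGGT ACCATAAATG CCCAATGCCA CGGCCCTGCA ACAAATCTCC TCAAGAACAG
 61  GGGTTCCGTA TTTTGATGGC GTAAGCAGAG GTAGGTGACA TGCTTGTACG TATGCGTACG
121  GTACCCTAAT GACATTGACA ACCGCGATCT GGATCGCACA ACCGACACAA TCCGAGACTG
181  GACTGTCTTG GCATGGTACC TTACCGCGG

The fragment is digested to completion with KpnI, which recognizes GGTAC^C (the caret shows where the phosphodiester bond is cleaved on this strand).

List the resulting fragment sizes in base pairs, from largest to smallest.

112, 75, 12, 10 bp

KpnI sites (GGTACC) start at positions 8, 120, 195.
KpnI cuts after base 5 of each site (before the last base), so after positions 12, 124, 199.
Linear molecule, 3 cuts → 4 fragments:
  1–12 → 12 bp
  13–124 → 112 bp
  125–199 → 75 bp
  200–209 → 10 bp
Sorted largest to smallest: 112, 75, 12, 10 bp.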